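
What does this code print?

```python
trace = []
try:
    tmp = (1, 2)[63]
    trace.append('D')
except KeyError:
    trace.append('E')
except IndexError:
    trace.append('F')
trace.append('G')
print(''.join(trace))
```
FG

IndexError is caught by its specific handler, not KeyError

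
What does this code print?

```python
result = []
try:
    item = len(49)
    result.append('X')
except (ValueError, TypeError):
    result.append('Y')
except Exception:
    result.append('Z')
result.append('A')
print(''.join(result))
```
YA

TypeError matches tuple containing it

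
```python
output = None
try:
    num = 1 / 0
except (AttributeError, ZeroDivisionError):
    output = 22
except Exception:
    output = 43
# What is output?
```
22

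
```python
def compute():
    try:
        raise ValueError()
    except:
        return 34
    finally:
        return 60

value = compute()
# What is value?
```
60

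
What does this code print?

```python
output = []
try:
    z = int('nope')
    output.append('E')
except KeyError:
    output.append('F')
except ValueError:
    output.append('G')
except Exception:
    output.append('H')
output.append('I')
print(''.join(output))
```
GI

ValueError matches before generic Exception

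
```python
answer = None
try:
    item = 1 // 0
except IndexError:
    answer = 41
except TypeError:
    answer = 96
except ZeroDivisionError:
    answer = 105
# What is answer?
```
105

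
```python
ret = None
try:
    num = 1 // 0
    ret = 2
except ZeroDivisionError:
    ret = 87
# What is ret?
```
87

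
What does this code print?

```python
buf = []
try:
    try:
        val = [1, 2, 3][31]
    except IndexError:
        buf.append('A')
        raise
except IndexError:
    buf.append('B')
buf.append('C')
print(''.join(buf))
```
ABC

raise without argument re-raises current exception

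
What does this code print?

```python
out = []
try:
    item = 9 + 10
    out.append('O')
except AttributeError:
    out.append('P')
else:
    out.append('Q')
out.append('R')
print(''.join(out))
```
OQR

else block runs when no exception occurs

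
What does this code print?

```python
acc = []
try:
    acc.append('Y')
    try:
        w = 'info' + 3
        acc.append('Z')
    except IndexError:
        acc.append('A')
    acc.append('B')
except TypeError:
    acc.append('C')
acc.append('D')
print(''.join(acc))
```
YCD

Inner handler doesn't match, propagates to outer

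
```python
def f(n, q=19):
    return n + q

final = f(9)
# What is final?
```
28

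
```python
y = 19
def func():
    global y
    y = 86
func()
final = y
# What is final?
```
86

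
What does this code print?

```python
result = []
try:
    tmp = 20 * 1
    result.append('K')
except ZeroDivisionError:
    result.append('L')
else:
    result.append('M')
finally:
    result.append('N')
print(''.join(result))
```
KMN

else runs before finally when no exception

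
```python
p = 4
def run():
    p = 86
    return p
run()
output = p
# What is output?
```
4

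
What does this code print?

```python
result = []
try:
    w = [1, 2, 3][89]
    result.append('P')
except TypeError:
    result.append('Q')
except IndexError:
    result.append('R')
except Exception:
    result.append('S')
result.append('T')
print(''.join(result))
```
RT

IndexError matches before generic Exception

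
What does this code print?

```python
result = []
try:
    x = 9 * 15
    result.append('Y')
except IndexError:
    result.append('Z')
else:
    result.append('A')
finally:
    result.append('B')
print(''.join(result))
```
YAB

else runs before finally when no exception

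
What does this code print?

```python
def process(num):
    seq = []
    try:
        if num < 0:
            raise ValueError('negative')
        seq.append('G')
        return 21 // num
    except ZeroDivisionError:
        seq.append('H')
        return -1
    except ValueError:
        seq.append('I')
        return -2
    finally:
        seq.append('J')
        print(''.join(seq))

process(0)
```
GHJ

num=0 causes ZeroDivisionError, caught, finally prints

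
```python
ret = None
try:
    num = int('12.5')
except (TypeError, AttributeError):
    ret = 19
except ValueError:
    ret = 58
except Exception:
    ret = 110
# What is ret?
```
58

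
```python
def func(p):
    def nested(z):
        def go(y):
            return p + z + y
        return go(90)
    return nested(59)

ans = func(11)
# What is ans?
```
160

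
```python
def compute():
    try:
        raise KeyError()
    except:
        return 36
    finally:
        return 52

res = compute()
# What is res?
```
52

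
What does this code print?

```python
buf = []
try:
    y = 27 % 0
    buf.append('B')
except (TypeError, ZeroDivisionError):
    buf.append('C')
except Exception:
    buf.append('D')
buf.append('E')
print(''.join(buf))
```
CE

ZeroDivisionError matches tuple containing it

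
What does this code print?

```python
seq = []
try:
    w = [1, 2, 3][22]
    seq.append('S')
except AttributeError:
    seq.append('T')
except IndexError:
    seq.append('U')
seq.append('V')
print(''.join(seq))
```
UV

IndexError is caught by its specific handler, not AttributeError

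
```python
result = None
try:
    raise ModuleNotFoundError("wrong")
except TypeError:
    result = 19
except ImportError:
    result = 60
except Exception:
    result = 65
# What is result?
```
60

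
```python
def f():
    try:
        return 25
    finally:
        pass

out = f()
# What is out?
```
25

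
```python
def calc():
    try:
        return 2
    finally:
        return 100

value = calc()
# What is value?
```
100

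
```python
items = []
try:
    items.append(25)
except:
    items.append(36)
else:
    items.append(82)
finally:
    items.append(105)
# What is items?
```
[25, 82, 105]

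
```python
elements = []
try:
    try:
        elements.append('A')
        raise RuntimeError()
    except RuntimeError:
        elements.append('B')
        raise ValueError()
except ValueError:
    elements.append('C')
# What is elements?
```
['A', 'B', 'C']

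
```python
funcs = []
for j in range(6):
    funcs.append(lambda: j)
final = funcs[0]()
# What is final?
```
5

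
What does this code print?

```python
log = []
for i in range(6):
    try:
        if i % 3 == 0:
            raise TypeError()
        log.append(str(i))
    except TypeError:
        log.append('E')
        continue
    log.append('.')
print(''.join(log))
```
E1.2.E4.5.

continue in except skips rest of loop body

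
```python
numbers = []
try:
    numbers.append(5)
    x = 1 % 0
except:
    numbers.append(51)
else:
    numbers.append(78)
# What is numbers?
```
[5, 51]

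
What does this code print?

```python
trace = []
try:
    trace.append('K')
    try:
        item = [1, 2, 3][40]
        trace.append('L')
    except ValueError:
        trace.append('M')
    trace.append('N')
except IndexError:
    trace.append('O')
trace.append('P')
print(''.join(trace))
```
KOP

Inner handler doesn't match, propagates to outer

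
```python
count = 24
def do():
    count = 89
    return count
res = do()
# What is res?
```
89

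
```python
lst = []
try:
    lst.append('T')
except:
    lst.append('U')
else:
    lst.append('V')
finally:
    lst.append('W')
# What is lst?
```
['T', 'V', 'W']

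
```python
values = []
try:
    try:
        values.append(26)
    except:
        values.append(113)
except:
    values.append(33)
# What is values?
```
[26]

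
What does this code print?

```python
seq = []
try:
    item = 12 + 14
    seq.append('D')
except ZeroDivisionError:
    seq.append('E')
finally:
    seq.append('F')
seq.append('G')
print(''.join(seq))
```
DFG

finally runs after normal execution too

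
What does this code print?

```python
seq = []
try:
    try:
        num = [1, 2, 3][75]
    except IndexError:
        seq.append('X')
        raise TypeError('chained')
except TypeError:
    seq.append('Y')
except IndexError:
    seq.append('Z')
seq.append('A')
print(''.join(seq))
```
XYA

TypeError raised and caught, original IndexError not re-raised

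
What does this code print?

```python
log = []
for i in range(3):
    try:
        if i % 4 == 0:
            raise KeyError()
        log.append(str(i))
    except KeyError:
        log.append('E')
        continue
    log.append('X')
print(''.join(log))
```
E1X2X

continue in except skips rest of loop body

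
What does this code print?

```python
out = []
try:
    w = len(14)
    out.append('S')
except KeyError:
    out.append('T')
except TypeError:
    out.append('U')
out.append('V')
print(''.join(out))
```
UV

TypeError is caught by its specific handler, not KeyError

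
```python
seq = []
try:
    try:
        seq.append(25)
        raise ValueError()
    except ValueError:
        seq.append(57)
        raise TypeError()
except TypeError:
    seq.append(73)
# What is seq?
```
[25, 57, 73]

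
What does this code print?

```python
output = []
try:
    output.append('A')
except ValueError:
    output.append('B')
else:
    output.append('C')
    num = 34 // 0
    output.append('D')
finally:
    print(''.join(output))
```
AC

Try succeeds, else appends 'C', ZeroDivisionError in else is uncaught, finally prints before exception propagates ('D' never appended)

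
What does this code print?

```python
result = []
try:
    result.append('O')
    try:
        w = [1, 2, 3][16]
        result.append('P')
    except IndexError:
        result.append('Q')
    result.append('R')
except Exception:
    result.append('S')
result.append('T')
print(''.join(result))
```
OQRT

Inner exception caught by inner handler, outer continues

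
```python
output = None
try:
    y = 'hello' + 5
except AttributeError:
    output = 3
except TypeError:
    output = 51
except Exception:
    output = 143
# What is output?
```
51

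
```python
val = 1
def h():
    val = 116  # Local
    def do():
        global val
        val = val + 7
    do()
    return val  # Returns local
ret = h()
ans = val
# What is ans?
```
8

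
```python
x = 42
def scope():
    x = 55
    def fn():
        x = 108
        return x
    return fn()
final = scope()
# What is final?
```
108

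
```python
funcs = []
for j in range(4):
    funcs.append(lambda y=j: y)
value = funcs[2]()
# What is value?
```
2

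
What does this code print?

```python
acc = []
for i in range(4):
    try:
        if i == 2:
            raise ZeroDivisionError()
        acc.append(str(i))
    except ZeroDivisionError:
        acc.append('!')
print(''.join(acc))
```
01!3

Exception on i=2 caught, loop continues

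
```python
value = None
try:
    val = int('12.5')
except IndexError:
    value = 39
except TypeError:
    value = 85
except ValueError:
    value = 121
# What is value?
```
121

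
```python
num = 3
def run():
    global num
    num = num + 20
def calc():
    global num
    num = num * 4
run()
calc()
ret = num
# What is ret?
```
92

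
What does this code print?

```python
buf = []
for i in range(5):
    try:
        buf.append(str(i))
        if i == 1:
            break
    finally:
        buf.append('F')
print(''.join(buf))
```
0F1F

finally runs even when breaking out of loop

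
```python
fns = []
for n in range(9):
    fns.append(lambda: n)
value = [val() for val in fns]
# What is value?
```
[8, 8, 8, 8, 8, 8, 8, 8, 8]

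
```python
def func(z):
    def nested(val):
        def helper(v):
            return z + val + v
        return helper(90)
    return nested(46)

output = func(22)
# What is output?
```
158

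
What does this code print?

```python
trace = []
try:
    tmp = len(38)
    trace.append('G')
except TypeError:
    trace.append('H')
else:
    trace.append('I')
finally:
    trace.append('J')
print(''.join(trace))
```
HJ

Exception: except runs, else skipped, finally runs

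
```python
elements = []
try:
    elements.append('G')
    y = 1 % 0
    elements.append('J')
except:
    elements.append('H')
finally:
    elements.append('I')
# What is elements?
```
['G', 'H', 'I']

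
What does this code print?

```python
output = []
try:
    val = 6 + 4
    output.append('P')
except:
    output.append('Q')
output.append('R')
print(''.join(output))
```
PR

No exception, try block completes normally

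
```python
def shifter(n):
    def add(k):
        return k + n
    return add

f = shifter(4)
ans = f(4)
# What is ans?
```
8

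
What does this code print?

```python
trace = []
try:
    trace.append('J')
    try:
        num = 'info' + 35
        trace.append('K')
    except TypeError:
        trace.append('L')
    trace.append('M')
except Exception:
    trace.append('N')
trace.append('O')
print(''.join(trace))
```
JLMO

Inner exception caught by inner handler, outer continues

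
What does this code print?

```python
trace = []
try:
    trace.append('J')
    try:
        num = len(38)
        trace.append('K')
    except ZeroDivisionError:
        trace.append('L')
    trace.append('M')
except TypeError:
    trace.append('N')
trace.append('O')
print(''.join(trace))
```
JNO

Inner handler doesn't match, propagates to outer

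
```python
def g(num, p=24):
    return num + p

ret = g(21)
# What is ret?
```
45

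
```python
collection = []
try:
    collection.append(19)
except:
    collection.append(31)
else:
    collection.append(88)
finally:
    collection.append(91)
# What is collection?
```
[19, 88, 91]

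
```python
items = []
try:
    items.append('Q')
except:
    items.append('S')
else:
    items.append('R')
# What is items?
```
['Q', 'R']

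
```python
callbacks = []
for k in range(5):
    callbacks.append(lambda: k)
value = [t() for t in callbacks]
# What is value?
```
[4, 4, 4, 4, 4]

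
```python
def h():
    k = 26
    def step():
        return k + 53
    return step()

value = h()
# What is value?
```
79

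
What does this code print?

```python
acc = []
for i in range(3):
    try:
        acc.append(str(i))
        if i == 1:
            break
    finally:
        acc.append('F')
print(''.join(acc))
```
0F1F

finally runs even when breaking out of loop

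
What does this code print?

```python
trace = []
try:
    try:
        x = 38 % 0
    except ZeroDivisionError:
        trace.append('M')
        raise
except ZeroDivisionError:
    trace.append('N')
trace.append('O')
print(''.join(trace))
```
MNO

raise without argument re-raises current exception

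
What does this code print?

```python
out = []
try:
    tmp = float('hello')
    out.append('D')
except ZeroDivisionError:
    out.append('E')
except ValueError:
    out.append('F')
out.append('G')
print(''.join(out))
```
FG

ValueError is caught by its specific handler, not ZeroDivisionError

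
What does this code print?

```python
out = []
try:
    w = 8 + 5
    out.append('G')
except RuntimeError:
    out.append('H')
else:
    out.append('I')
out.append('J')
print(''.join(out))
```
GIJ

else block runs when no exception occurs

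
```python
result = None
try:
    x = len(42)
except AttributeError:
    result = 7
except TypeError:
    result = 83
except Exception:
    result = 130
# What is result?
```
83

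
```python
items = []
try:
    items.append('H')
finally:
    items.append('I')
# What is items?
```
['H', 'I']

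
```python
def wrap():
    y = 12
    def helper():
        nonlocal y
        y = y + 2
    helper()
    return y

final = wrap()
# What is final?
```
14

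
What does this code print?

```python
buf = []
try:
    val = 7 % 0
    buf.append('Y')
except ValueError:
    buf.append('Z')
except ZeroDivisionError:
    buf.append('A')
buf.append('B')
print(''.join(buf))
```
AB

ZeroDivisionError is caught by its specific handler, not ValueError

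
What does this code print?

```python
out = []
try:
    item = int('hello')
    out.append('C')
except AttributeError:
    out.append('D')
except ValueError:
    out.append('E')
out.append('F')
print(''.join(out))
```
EF

ValueError is caught by its specific handler, not AttributeError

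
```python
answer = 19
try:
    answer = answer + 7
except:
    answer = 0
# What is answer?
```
26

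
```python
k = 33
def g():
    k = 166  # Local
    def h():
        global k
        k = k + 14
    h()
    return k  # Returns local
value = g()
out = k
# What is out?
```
47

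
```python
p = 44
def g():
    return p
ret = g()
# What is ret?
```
44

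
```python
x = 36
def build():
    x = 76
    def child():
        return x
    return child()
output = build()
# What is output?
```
76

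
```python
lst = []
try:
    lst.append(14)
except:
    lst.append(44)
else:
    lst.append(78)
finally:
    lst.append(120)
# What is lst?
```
[14, 78, 120]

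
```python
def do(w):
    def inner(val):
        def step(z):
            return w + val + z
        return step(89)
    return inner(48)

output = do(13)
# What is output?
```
150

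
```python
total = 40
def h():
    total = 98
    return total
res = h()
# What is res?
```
98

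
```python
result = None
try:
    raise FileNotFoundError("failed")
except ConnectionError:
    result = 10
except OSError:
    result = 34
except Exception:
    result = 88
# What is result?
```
34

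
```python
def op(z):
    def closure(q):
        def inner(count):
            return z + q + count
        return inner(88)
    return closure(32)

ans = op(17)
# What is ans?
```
137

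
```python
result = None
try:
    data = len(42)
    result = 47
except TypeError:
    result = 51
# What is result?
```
51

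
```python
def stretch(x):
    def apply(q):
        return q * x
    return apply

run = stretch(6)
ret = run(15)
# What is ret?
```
90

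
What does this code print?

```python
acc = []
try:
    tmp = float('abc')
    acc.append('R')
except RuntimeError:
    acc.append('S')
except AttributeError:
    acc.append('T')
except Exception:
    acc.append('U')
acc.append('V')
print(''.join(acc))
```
UV

ValueError not specifically caught, falls to Exception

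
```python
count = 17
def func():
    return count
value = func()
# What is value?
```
17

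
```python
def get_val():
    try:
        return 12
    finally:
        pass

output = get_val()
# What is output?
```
12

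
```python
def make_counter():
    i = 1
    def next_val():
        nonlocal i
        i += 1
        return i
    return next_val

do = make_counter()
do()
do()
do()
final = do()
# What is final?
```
5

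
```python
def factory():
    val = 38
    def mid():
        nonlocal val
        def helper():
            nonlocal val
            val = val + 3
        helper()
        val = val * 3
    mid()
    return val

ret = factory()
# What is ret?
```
123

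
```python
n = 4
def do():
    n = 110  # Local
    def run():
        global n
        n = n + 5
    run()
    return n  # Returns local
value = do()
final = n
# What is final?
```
9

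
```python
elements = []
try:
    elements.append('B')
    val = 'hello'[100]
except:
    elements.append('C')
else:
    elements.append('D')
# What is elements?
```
['B', 'C']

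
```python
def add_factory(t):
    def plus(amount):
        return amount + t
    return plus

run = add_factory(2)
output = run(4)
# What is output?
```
6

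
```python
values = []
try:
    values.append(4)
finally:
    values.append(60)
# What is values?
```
[4, 60]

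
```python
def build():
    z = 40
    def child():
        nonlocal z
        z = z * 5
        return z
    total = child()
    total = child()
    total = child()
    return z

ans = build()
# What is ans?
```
5000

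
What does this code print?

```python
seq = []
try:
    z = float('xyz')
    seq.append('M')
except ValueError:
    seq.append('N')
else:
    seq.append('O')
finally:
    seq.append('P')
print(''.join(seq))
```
NP

Exception: except runs, else skipped, finally runs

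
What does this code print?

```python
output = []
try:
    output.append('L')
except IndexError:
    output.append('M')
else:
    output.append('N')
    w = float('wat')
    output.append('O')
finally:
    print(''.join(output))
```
LN

Try succeeds, else appends 'N', ValueError in else is uncaught, finally prints before exception propagates ('O' never appended)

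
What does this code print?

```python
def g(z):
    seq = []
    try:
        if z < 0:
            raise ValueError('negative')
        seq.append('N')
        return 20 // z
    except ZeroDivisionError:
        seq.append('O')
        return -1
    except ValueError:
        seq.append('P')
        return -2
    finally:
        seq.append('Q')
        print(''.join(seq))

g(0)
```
NOQ

z=0 causes ZeroDivisionError, caught, finally prints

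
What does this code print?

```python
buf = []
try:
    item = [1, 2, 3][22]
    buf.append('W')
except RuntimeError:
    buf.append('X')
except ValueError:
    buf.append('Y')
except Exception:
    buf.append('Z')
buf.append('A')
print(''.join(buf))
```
ZA

IndexError not specifically caught, falls to Exception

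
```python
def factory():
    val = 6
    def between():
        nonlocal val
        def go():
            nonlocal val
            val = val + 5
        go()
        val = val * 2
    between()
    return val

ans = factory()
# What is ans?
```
22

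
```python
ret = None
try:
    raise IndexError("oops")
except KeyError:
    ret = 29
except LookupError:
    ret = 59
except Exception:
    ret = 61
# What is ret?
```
59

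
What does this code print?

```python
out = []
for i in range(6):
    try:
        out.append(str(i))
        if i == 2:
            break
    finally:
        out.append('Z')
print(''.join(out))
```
0Z1Z2Z

finally runs even when breaking out of loop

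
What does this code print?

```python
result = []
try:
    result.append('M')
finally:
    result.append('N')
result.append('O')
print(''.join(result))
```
MNO

try/finally without except, no exception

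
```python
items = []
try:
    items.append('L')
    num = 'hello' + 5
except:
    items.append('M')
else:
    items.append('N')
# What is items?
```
['L', 'M']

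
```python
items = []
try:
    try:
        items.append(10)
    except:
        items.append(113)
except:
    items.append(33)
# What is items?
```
[10]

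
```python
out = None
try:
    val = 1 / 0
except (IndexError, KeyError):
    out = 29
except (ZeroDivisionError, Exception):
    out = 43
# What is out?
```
43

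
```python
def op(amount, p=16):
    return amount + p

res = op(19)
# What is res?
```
35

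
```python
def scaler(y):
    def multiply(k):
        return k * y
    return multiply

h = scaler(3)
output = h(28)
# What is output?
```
84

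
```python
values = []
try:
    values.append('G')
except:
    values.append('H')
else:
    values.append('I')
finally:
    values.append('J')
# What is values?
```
['G', 'I', 'J']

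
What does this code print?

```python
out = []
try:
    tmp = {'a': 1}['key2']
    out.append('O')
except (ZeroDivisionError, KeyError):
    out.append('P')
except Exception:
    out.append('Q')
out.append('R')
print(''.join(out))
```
PR

KeyError matches tuple containing it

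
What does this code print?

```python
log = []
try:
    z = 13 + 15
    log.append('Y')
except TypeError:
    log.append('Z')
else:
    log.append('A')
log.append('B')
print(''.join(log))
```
YAB

else block runs when no exception occurs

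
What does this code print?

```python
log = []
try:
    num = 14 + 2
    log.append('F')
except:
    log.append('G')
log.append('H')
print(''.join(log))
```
FH

No exception, try block completes normally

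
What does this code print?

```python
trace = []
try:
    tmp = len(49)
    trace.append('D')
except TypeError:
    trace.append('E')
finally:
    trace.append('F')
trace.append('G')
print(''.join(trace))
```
EFG

finally always runs, even after exception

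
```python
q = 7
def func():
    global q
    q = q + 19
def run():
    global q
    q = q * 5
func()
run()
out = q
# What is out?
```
130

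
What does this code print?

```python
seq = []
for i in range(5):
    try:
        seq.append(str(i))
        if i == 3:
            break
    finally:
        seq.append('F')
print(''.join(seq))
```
0F1F2F3F

finally runs even when breaking out of loop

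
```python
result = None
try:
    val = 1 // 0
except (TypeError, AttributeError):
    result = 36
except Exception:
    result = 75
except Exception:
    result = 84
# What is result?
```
75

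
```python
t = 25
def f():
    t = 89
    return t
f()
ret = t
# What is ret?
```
25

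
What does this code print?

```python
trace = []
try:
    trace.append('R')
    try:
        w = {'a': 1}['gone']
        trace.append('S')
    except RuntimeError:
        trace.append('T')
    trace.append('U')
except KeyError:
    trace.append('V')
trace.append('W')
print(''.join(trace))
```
RVW

Inner handler doesn't match, propagates to outer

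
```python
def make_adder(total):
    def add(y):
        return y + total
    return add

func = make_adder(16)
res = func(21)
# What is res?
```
37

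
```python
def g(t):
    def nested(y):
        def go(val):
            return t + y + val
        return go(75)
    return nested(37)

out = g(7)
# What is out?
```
119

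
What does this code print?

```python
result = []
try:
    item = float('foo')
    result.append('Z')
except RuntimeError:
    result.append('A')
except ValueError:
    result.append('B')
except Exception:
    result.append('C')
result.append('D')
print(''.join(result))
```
BD

ValueError matches before generic Exception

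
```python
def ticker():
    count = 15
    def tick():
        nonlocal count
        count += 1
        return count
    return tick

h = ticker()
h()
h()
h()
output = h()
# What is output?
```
19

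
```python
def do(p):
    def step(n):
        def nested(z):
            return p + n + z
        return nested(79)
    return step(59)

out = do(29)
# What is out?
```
167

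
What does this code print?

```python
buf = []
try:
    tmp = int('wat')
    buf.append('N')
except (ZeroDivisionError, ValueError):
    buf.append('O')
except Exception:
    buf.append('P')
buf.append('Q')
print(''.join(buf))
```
OQ

ValueError matches tuple containing it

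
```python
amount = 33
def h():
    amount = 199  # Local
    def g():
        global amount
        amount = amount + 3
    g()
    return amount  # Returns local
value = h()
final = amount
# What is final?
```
36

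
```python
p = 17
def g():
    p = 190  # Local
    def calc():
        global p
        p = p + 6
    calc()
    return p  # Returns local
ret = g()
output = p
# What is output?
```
23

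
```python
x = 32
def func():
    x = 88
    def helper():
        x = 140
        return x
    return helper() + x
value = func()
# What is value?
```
228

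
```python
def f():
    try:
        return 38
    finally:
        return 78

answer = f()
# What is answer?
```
78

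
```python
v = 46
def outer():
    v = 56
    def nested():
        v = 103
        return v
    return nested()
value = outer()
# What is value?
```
103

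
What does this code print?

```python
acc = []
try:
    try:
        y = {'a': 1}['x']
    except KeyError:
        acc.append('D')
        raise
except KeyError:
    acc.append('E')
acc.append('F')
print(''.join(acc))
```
DEF

raise without argument re-raises current exception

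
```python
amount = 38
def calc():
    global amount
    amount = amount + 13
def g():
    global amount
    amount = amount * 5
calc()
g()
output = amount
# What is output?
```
255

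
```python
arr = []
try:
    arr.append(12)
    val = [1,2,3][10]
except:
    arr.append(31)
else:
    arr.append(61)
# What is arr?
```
[12, 31]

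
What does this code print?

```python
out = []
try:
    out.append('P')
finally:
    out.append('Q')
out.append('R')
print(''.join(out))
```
PQR

try/finally without except, no exception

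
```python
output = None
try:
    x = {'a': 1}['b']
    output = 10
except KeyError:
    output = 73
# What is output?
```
73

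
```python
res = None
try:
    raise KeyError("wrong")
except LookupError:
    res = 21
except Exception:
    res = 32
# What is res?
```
21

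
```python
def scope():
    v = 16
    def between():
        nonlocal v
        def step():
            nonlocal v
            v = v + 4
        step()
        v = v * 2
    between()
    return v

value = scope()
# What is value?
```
40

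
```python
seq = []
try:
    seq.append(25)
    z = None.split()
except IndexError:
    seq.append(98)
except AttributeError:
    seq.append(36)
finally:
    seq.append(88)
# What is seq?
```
[25, 36, 88]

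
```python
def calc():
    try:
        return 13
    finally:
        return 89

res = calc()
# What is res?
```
89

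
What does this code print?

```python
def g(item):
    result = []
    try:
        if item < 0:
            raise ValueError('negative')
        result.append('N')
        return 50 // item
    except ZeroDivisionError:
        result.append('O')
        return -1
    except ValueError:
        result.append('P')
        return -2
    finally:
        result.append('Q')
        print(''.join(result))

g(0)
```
NOQ

item=0 causes ZeroDivisionError, caught, finally prints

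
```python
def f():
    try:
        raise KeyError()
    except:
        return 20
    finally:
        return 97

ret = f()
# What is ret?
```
97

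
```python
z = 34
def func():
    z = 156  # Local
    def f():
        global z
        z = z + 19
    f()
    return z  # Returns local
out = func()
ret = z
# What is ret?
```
53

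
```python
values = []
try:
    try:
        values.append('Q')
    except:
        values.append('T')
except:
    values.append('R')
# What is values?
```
['Q']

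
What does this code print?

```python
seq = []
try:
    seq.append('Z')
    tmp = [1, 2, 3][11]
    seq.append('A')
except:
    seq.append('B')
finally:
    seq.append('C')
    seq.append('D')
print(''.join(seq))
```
ZBCD

Code before exception runs, then except, then all of finally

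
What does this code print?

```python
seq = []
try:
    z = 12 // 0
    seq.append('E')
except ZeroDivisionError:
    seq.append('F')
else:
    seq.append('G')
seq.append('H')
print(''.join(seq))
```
FH

else block skipped when exception is caught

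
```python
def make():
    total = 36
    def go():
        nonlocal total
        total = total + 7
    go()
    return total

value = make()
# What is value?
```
43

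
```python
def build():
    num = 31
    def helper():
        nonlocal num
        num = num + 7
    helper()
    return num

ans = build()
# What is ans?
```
38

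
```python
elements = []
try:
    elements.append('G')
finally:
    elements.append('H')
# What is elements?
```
['G', 'H']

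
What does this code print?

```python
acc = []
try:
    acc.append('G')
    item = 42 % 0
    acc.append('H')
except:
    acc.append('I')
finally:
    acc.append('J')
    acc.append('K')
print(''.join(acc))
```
GIJK

Code before exception runs, then except, then all of finally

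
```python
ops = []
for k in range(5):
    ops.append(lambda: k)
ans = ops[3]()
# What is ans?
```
4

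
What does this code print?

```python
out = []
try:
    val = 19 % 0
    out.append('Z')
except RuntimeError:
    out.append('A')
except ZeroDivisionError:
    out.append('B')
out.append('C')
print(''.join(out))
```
BC

ZeroDivisionError is caught by its specific handler, not RuntimeError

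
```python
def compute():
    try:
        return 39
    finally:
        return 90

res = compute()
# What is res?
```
90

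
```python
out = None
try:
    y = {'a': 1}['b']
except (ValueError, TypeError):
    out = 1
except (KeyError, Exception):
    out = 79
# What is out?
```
79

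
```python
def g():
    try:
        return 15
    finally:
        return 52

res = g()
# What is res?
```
52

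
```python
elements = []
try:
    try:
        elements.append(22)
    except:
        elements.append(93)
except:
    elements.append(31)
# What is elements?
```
[22]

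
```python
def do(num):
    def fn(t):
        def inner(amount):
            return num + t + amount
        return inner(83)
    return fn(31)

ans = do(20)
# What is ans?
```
134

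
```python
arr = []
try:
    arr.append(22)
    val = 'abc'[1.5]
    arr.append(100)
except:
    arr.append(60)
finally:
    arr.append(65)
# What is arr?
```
[22, 60, 65]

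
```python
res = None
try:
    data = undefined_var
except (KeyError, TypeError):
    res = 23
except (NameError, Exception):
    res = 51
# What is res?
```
51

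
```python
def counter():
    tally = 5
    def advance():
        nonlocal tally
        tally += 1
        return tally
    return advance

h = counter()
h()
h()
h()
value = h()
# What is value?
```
9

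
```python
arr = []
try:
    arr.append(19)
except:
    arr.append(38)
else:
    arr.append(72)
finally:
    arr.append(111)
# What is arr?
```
[19, 72, 111]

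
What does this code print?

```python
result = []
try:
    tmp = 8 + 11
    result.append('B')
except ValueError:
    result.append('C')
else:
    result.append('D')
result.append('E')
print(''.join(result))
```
BDE

else block runs when no exception occurs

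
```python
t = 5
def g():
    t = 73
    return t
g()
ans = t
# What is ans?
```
5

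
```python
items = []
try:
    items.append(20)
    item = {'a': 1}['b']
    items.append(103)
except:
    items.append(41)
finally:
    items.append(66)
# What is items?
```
[20, 41, 66]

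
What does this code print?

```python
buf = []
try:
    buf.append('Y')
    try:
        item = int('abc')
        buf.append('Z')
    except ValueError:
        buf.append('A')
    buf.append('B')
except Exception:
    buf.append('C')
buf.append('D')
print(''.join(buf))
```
YABD

Inner exception caught by inner handler, outer continues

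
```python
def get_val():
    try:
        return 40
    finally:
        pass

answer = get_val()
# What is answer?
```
40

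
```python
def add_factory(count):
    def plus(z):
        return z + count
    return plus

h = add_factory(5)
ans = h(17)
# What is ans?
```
22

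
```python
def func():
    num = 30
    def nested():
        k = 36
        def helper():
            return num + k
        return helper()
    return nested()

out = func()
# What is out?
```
66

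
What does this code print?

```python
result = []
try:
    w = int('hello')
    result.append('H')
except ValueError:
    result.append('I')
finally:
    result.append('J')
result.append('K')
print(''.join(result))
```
IJK

finally always runs, even after exception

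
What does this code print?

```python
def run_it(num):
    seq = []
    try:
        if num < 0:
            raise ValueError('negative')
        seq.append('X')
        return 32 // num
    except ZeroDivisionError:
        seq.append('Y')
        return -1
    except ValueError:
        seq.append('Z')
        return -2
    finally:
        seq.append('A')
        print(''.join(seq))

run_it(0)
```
XYA

num=0 causes ZeroDivisionError, caught, finally prints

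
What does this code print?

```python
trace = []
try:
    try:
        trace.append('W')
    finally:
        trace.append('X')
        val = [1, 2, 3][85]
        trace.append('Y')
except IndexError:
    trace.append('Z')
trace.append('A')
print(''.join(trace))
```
WXZA

Exception in inner finally caught by outer except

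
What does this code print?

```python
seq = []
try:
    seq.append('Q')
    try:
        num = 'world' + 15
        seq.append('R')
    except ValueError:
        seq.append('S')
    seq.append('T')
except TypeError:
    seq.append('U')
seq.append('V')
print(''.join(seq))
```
QUV

Inner handler doesn't match, propagates to outer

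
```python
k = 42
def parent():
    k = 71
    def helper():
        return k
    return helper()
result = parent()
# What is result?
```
71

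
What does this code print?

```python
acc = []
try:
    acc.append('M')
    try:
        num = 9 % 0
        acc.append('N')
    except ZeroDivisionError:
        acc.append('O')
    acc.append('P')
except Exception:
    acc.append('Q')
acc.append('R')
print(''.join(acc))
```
MOPR

Inner exception caught by inner handler, outer continues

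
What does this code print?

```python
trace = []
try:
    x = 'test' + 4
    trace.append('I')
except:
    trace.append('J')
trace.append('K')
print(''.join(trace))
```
JK

Exception raised in try, caught by bare except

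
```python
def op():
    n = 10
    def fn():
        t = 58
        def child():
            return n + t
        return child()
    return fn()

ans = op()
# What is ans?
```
68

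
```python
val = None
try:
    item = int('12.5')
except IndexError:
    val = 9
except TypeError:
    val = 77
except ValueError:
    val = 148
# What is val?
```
148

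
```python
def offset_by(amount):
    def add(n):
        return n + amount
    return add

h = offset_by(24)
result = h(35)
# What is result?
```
59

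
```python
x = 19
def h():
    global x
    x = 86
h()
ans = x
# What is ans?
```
86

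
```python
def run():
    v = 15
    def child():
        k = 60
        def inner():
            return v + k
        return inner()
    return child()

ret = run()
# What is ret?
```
75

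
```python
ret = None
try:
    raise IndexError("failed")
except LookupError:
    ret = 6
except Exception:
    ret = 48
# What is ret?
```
6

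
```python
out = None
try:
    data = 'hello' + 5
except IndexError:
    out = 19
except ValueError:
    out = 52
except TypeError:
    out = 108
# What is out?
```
108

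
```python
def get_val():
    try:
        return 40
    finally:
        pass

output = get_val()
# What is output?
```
40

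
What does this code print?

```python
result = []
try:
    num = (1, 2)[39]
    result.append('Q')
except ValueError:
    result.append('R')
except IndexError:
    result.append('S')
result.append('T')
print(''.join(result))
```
ST

IndexError is caught by its specific handler, not ValueError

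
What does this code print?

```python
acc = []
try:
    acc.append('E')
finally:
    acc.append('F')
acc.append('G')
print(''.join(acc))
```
EFG

try/finally without except, no exception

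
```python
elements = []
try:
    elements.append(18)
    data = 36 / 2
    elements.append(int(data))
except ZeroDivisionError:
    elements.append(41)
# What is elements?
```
[18, 18]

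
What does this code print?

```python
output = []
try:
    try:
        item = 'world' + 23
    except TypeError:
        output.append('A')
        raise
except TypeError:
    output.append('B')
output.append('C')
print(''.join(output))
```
ABC

raise without argument re-raises current exception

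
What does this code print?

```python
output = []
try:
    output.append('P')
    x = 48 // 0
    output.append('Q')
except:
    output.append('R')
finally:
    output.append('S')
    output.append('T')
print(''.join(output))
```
PRST

Code before exception runs, then except, then all of finally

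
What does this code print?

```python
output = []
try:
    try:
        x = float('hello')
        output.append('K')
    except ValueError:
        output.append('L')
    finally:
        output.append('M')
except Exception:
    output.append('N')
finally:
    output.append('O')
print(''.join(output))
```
LMO

Both finally blocks run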